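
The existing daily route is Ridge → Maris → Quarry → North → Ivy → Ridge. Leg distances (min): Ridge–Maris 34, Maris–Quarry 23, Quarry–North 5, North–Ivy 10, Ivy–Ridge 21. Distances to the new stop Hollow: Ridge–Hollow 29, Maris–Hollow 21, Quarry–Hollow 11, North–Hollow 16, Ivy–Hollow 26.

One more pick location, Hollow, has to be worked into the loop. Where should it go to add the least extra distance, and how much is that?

Insertion cost between consecutive stops i–j is d(i,Hollow) + d(Hollow,j) − d(i,j):
  between Ridge and Maris: 29 + 21 − 34 = 16
  between Maris and Quarry: 21 + 11 − 23 = 9
  between Quarry and North: 11 + 16 − 5 = 22
  between North and Ivy: 16 + 26 − 10 = 32
  between Ivy and Ridge: 26 + 29 − 21 = 34
Cheapest insertion is between Maris and Quarry, adding 9.
New total = 93 + 9 = 102.

Adding 9 min by placing Hollow on the Maris–Quarry leg.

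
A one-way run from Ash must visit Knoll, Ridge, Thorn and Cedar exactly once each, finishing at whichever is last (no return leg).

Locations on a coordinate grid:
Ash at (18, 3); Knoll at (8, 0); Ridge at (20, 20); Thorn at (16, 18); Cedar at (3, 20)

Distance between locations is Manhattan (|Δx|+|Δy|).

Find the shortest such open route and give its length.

Minimum one-way distance = 59.

There are 4! = 24 possible orderings.
Ash - Knoll - Ridge - Thorn - Cedar: 13+32+6+15 = 66
Ash - Knoll - Ridge - Cedar - Thorn: 13+32+17+15 = 77
Ash - Knoll - Thorn - Ridge - Cedar: 13+26+6+17 = 62
Ash - Knoll - Thorn - Cedar - Ridge: 13+26+15+17 = 71
Ash - Knoll - Cedar - Ridge - Thorn: 13+25+17+6 = 61
Ash - Knoll - Cedar - Thorn - Ridge: 13+25+15+6 = 59
Ash - Ridge - Knoll - Thorn - Cedar: 19+32+26+15 = 92
Ash - Ridge - Knoll - Cedar - Thorn: 19+32+25+15 = 91
Ash - Ridge - Thorn - Knoll - Cedar: 19+6+26+25 = 76
Ash - Ridge - Thorn - Cedar - Knoll: 19+6+15+25 = 65
Ash - Ridge - Cedar - Knoll - Thorn: 19+17+25+26 = 87
Ash - Ridge - Cedar - Thorn - Knoll: 19+17+15+26 = 77
Ash - Thorn - Knoll - Ridge - Cedar: 17+26+32+17 = 92
Ash - Thorn - Knoll - Cedar - Ridge: 17+26+25+17 = 85
… (10 more)
The minimum is 59.
One shortest path: Ash → Knoll → Cedar → Thorn → Ridge.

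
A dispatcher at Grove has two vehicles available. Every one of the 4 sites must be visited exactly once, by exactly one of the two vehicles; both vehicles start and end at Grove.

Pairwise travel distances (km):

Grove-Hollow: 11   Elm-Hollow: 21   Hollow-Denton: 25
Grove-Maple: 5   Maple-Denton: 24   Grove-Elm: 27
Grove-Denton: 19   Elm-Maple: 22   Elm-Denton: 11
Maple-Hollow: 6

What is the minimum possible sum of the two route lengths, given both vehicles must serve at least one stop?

Minimum combined distance: 72 km.

There are 2^3 − 1 = 7 ways to divide the 4 stops into two non-empty groups. For each, the best each vehicle can do is its own shortest tour through its group:
  {Elm} + {Maple, Hollow, Denton}: 54 + 55 = 109
  {Maple} + {Elm, Hollow, Denton}: 10 + 62 = 72
  {Elm, Maple} + {Hollow, Denton}: 54 + 55 = 109
  {Hollow} + {Elm, Maple, Denton}: 22 + 57 = 79
  {Elm, Hollow} + {Maple, Denton}: 59 + 48 = 107
  {Maple, Hollow} + {Elm, Denton}: 22 + 57 = 79
  … (7 splits in total)
Best: vehicle 1 Grove → Maple → Grove = 10; vehicle 2 Grove → Hollow → Elm → Denton → Grove = 62; combined 72.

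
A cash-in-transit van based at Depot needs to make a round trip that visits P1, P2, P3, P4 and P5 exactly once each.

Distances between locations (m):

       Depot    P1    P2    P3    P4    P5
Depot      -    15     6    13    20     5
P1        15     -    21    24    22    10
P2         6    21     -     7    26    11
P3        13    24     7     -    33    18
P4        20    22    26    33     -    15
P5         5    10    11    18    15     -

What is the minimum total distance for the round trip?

There are 60 distinct closed tours to check (reversals are equivalent).
Depot-P1-P2-P3-P4-P5-Depot: 15+21+7+33+15+5 = 96
Depot-P1-P2-P3-P5-P4-Depot: 15+21+7+18+15+20 = 96
Depot-P1-P2-P4-P3-P5-Depot: 15+21+26+33+18+5 = 118
Depot-P1-P2-P4-P5-P3-Depot: 15+21+26+15+18+13 = 108
Depot-P1-P2-P5-P3-P4-Depot: 15+21+11+18+33+20 = 118
Depot-P1-P2-P5-P4-P3-Depot: 15+21+11+15+33+13 = 108
Depot-P1-P3-P2-P4-P5-Depot: 15+24+7+26+15+5 = 92
Depot-P1-P3-P2-P5-P4-Depot: 15+24+7+11+15+20 = 92
Depot-P1-P3-P4-P2-P5-Depot: 15+24+33+26+11+5 = 114
Depot-P1-P3-P4-P5-P2-Depot: 15+24+33+15+11+6 = 104
Depot-P1-P3-P5-P2-P4-Depot: 15+24+18+11+26+20 = 114
Depot-P1-P3-P5-P4-P2-Depot: 15+24+18+15+26+6 = 104
Depot-P1-P4-P2-P3-P5-Depot: 15+22+26+7+18+5 = 93
Depot-P1-P4-P2-P5-P3-Depot: 15+22+26+11+18+13 = 105
… (46 more)
Depot-P2-P3-P1-P4-P5-Depot: 6+7+24+22+15+5 = 79  ← best
The minimum is 79.
One optimal route: Depot → P2 → P3 → P1 → P4 → P5 → Depot (or its reverse).

Minimum total distance: 79 m.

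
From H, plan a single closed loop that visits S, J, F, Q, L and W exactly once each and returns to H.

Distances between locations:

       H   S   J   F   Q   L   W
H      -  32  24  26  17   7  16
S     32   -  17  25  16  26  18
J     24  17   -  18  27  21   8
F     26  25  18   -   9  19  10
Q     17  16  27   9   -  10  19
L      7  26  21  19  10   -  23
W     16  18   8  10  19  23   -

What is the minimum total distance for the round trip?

There are 360 distinct closed tours to check (reversals are equivalent).
H-S-J-F-Q-L-W-H: 32+17+18+9+10+23+16 = 125
H-S-J-F-Q-W-L-H: 32+17+18+9+19+23+7 = 125
H-S-J-F-L-Q-W-H: 32+17+18+19+10+19+16 = 131
H-S-J-F-L-W-Q-H: 32+17+18+19+23+19+17 = 145
H-S-J-F-W-Q-L-H: 32+17+18+10+19+10+7 = 113
H-S-J-F-W-L-Q-H: 32+17+18+10+23+10+17 = 127
H-S-J-Q-F-L-W-H: 32+17+27+9+19+23+16 = 143
H-S-J-Q-F-W-L-H: 32+17+27+9+10+23+7 = 125
… (352 more)
H-L-F-Q-S-J-W-H: 7+19+9+16+17+8+16 = 92  ← best
The minimum is 92.
One optimal route: H → L → F → Q → S → J → W → H (or its reverse).

92 — the shortest possible round trip.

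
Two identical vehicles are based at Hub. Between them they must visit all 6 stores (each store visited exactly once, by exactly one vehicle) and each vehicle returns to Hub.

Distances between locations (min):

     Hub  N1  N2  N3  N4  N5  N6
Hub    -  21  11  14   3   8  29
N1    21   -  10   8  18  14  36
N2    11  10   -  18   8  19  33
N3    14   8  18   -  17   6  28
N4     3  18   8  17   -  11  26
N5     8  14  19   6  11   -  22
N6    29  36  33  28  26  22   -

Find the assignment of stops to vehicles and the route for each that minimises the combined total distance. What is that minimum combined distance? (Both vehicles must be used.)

Minimum combined distance: 92 min.

Try each way of splitting the stops between the two vehicles (each non-empty) and, for each split, find the best tour for each vehicle:
  {N1} + {N2, N3, N4, N5, N6}: 42 + 86 = 128
  {N2} + {N1, N3, N4, N5, N6}: 22 + 86 = 108
  {N1, N2} + {N3, N4, N5, N6}: 42 + 71 = 113
  {N3} + {N1, N2, N4, N5, N6}: 28 + 86 = 114
  {N1, N3} + {N2, N4, N5, N6}: 43 + 74 = 117
  {N2, N3} + {N1, N4, N5, N6}: 43 + 86 = 129
  … (31 splits in total)
  {N4} + {N1, N2, N3, N5, N6}: 6 + 86 = 92  ← best
Best: vehicle 1 Hub → N4 → Hub = 6; vehicle 2 Hub → N2 → N1 → N3 → N5 → N6 → Hub = 86; combined 92.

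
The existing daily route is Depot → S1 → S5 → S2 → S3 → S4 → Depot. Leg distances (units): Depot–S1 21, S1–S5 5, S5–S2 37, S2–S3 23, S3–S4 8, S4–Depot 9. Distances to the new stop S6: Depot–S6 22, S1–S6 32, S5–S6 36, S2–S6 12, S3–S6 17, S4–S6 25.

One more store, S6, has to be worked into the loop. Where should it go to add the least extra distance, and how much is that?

Insertion cost between consecutive stops i–j is d(i,S6) + d(S6,j) − d(i,j):
  between Depot and S1: 22 + 32 − 21 = 33
  between S1 and S5: 32 + 36 − 5 = 63
  between S5 and S2: 36 + 12 − 37 = 11
  between S2 and S3: 12 + 17 − 23 = 6
  between S3 and S4: 17 + 25 − 8 = 34
  between S4 and Depot: 25 + 22 − 9 = 38
Cheapest insertion is between S2 and S3, adding 6.
New total = 103 + 6 = 109.

Minimum extra distance: 6, inserting S6 between S2 and S3.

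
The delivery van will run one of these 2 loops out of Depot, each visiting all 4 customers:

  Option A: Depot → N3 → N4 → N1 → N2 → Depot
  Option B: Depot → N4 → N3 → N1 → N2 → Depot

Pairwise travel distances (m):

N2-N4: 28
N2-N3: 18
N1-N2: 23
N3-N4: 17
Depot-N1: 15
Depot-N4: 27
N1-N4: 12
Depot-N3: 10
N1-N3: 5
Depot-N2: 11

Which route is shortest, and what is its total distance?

Option A: 10 + 17 + 12 + 23 + 11 = 73
Option B: 27 + 17 + 5 + 23 + 11 = 83

Shortest is Option A, total 73 m.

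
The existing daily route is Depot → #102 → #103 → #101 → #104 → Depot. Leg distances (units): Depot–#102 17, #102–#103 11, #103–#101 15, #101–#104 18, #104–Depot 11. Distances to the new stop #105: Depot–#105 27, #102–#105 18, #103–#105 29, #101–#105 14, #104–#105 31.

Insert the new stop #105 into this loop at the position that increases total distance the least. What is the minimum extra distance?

+27 — insert #105 between #101 and #104.

Insertion cost between consecutive stops i–j is d(i,#105) + d(#105,j) − d(i,j):
  between Depot and #102: 27 + 18 − 17 = 28
  between #102 and #103: 18 + 29 − 11 = 36
  between #103 and #101: 29 + 14 − 15 = 28
  between #101 and #104: 14 + 31 − 18 = 27
  between #104 and Depot: 31 + 27 − 11 = 47
Cheapest insertion is between #101 and #104, adding 27.
New total = 72 + 27 = 99.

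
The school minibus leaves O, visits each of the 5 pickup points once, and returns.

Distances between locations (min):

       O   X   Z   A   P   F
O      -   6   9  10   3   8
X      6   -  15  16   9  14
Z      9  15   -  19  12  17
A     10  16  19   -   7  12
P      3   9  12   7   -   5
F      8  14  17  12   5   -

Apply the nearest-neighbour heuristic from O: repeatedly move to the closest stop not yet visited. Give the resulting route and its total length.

At O the remaining stops are P 3, X 6, F 8, Z 9, A 10; go to P.
At P the remaining stops are F 5, A 7, X 9, Z 12; go to F.
At F the remaining stops are A 12, X 14, Z 17; go to A.
At A the remaining stops are X 16, Z 19; go to X.
At X the remaining stops are Z 15; go to Z.
Return Z→O: 9.
Total = 3 + 5 + 12 + 16 + 15 + 9 = 60.

Total distance 60 min via the nearest-neighbour route O → P → F → A → X → Z → O.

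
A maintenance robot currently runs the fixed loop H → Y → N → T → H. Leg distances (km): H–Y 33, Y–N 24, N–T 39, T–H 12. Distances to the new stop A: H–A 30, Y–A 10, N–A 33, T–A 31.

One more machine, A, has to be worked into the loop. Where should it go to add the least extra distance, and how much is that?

Insertion cost between consecutive stops i–j is d(i,A) + d(A,j) − d(i,j):
  between H and Y: 30 + 10 − 33 = 7
  between Y and N: 10 + 33 − 24 = 19
  between N and T: 33 + 31 − 39 = 25
  between T and H: 31 + 30 − 12 = 49
Cheapest insertion is between H and Y, adding 7.
New total = 108 + 7 = 115.

Minimum extra distance: 7 km, inserting A between H and Y.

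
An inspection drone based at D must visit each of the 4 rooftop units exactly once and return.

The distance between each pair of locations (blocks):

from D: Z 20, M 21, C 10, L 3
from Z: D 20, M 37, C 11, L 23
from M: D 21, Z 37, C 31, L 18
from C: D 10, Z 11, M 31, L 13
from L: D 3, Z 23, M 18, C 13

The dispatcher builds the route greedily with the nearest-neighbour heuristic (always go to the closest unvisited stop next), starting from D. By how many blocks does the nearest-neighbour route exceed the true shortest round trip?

D: L=3, C=10, Z=20, M=21 ⇒ L
L: C=13, M=18, Z=23 ⇒ C
C: Z=11, M=31 ⇒ Z
Z: M=37 ⇒ M
NN route D → L → C → Z → M → D costs 85.
Optimal: D → C → Z → M → L → D costs 79 (by enumerating all 12 distinct tours).
Excess = 85 − 79 = 6.

6 blocks longer than the optimal tour.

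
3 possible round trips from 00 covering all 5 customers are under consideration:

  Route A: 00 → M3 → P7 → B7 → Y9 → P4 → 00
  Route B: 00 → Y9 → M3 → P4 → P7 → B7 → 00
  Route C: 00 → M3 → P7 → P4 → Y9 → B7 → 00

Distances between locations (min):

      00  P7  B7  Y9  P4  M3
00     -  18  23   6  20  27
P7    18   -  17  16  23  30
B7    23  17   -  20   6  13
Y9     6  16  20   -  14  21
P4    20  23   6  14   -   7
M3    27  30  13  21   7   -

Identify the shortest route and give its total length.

Route A: 27 + 30 + 17 + 20 + 14 + 20 = 128
Route B: 6 + 21 + 7 + 23 + 17 + 23 = 97
Route C: 27 + 30 + 23 + 14 + 20 + 23 = 137

97 min — Route B is the shortest.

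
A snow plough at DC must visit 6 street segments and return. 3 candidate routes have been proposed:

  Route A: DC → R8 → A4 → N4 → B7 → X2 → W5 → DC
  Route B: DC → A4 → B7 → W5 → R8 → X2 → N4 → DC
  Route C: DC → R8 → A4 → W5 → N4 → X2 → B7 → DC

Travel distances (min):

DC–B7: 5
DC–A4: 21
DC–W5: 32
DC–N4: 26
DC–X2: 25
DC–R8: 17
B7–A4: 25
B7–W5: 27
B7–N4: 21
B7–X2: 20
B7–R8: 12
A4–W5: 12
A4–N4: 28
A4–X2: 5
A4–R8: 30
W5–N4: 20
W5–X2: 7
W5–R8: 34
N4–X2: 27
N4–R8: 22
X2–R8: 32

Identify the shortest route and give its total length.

Route A: 17 + 30 + 28 + 21 + 20 + 7 + 32 = 155
Route B: 21 + 25 + 27 + 34 + 32 + 27 + 26 = 192
Route C: 17 + 30 + 12 + 20 + 27 + 20 + 5 = 131

Shortest is Route C, total 131 min.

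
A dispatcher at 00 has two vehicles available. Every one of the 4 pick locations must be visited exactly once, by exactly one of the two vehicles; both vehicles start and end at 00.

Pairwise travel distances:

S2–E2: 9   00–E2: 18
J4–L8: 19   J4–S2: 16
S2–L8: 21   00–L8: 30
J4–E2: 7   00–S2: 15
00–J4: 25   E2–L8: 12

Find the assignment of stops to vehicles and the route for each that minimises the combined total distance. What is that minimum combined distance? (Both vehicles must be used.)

104 — the smallest possible combined total.

Try each way of splitting the stops between the two vehicles (each non-empty) and, for each split, find the best tour for each vehicle:
  {J4} + {S2, E2, L8}: 50 + 66 = 116
  {S2} + {J4, E2, L8}: 30 + 74 = 104
  {J4, S2} + {E2, L8}: 56 + 60 = 116
  {E2} + {J4, S2, L8}: 36 + 80 = 116
  {J4, E2} + {S2, L8}: 50 + 66 = 116
  {S2, E2} + {J4, L8}: 42 + 74 = 116
  … (7 splits in total)
Best: vehicle 1 00 → S2 → 00 = 30; vehicle 2 00 → J4 → E2 → L8 → 00 = 74; combined 104.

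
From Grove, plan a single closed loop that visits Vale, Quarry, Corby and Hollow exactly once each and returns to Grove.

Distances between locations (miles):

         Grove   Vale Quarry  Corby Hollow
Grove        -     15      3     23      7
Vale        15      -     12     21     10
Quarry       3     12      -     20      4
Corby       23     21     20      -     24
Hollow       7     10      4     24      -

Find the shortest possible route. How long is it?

Minimum total distance: 61 miles.

Grove - Vale - Quarry - Corby - Hollow - Grove: 15+12+20+24+7 = 78
Grove - Vale - Quarry - Hollow - Corby - Grove: 15+12+4+24+23 = 78
Grove - Vale - Corby - Quarry - Hollow - Grove: 15+21+20+4+7 = 67
Grove - Vale - Corby - Hollow - Quarry - Grove: 15+21+24+4+3 = 67
Grove - Vale - Hollow - Quarry - Corby - Grove: 15+10+4+20+23 = 72
Grove - Vale - Hollow - Corby - Quarry - Grove: 15+10+24+20+3 = 72
Grove - Quarry - Vale - Corby - Hollow - Grove: 3+12+21+24+7 = 67
Grove - Quarry - Vale - Hollow - Corby - Grove: 3+12+10+24+23 = 72
Grove - Quarry - Corby - Vale - Hollow - Grove: 3+20+21+10+7 = 61
Grove - Quarry - Hollow - Vale - Corby - Grove: 3+4+10+21+23 = 61
Grove - Corby - Vale - Quarry - Hollow - Grove: 23+21+12+4+7 = 67
Grove - Corby - Quarry - Vale - Hollow - Grove: 23+20+12+10+7 = 72
The minimum is 61.
One optimal route: Grove → Quarry → Corby → Vale → Hollow → Grove (or its reverse).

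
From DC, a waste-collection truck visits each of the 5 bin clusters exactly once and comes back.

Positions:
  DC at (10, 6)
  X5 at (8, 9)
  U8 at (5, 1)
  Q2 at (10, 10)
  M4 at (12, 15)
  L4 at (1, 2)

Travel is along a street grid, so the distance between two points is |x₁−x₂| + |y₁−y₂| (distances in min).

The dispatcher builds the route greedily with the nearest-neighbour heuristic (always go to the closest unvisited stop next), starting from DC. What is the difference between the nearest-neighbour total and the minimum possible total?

From DC: Q2=4, X5=5, U8=10, M4=11, L4=13 → choose Q2 (4).
From Q2: X5=3, M4=7, U8=14, L4=17 → choose X5 (3).
From X5: M4=10, U8=11, L4=14 → choose M4 (10).
From M4: U8=21, L4=24 → choose U8 (21).
From U8: L4=5 → choose L4 (5).
NN route DC → Q2 → X5 → M4 → U8 → L4 → DC costs 56.
Optimal: DC → U8 → L4 → X5 → Q2 → M4 → DC costs 50 (by enumerating all 60 distinct tours).
Excess = 56 − 50 = 6.

6 min longer than the optimal tour.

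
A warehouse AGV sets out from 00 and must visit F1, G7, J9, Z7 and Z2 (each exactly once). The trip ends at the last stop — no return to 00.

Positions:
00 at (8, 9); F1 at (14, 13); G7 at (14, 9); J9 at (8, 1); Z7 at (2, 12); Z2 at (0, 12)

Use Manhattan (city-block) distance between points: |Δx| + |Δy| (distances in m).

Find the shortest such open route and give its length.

There are 5! = 120 possible orderings.
00→F1→G7→J9→Z7→Z2: 10+4+14+17+2 = 47
00→F1→G7→J9→Z2→Z7: 10+4+14+19+2 = 49
00→F1→G7→Z7→J9→Z2: 10+4+15+17+19 = 65
00→F1→G7→Z7→Z2→J9: 10+4+15+2+19 = 50
00→F1→G7→Z2→J9→Z7: 10+4+17+19+17 = 67
00→F1→G7→Z2→Z7→J9: 10+4+17+2+17 = 50
00→F1→J9→G7→Z7→Z2: 10+18+14+15+2 = 59
00→F1→J9→G7→Z2→Z7: 10+18+14+17+2 = 61
00→F1→J9→Z7→G7→Z2: 10+18+17+15+17 = 77
00→F1→J9→Z7→Z2→G7: 10+18+17+2+17 = 64
00→F1→J9→Z2→G7→Z7: 10+18+19+17+15 = 79
00→F1→J9→Z2→Z7→G7: 10+18+19+2+15 = 64
00→F1→Z7→G7→J9→Z2: 10+13+15+14+19 = 71
00→F1→Z7→G7→Z2→J9: 10+13+15+17+19 = 74
… (106 more)
00→J9→G7→F1→Z7→Z2: 8+14+4+13+2 = 41  ← best
The minimum is 41.
One shortest path: 00 → J9 → G7 → F1 → Z7 → Z2.

41 m — the minimum one-way total.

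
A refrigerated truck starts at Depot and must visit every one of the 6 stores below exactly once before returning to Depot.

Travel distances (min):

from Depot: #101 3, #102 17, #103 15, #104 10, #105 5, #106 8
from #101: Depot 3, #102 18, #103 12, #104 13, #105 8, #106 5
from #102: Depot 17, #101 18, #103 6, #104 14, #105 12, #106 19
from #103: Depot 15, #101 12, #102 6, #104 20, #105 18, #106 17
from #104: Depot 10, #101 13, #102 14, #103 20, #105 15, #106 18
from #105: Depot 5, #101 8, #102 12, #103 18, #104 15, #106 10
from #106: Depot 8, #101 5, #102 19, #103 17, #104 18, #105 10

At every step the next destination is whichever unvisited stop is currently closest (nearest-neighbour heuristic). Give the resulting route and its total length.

66 min along Depot → #101 → #106 → #105 → #102 → #103 → #104 → Depot.

From Depot: distances to unvisited — #101=3, #105=5, #106=8, #104=10, #103=15, #102=17. Nearest is #101 (3).
From #101: distances to unvisited — #106=5, #105=8, #103=12, #104=13, #102=18. Nearest is #106 (5).
From #106: distances to unvisited — #105=10, #103=17, #104=18, #102=19. Nearest is #105 (10).
From #105: distances to unvisited — #102=12, #104=15, #103=18. Nearest is #102 (12).
From #102: distances to unvisited — #103=6, #104=14. Nearest is #103 (6).
From #103: distances to unvisited — #104=20. Nearest is #104 (20).
Return #104→Depot: 10.
Total = 3 + 5 + 10 + 12 + 6 + 20 + 10 = 66.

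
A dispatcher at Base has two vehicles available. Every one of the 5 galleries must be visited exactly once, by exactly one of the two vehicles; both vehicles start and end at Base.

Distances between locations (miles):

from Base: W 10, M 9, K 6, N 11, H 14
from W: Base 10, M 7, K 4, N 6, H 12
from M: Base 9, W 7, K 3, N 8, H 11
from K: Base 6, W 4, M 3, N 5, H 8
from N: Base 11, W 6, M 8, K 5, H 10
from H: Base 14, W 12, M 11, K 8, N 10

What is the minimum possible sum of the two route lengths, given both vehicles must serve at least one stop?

58 miles — the smallest possible combined total.

Check every non-empty split of the stops between the two vehicles; for each half take its own optimal tour:
  {W} + {M, K, N, H}: 20 + 41 = 61
  {M} + {W, K, N, H}: 18 + 40 = 58
  {W, M} + {K, N, H}: 26 + 35 = 61
  {K} + {W, M, N, H}: 12 + 46 = 58
  {W, K} + {M, N, H}: 20 + 41 = 61
  {M, K} + {W, N, H}: 18 + 40 = 58
  … (15 splits in total)
Best: vehicle 1 Base → M → Base = 18; vehicle 2 Base → W → N → H → K → Base = 40; combined 58.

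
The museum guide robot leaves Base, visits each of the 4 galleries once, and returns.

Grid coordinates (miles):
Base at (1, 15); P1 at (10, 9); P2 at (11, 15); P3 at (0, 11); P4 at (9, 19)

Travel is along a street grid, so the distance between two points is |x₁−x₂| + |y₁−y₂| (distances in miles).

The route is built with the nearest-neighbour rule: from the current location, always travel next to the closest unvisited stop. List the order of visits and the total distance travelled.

Nearest-neighbour total = 42 miles; route Base → P3 → P1 → P2 → P4 → Base.

From Base: distances to unvisited — P3=5, P2=10, P4=12, P1=15. Nearest is P3 (5).
From P3: distances to unvisited — P1=12, P2=15, P4=17. Nearest is P1 (12).
From P1: distances to unvisited — P2=7, P4=11. Nearest is P2 (7).
From P2: distances to unvisited — P4=6. Nearest is P4 (6).
Return P4→Base: 12.
Total = 5 + 12 + 7 + 6 + 12 = 42.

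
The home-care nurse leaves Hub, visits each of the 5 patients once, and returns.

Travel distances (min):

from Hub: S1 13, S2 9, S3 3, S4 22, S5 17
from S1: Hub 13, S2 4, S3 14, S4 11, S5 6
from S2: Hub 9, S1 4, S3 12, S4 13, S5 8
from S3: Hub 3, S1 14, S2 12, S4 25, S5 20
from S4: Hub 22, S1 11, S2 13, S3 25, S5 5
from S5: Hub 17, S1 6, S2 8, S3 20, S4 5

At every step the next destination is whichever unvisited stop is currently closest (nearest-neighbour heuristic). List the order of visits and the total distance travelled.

Hub → [S3:3 / S2:9 / S1:13 / S5:17 / S4:22] → S3 (3)
S3 → [S2:12 / S1:14 / S5:20 / S4:25] → S2 (12)
S2 → [S1:4 / S5:8 / S4:13] → S1 (4)
S1 → [S5:6 / S4:11] → S5 (6)
S5 → [S4:5] → S4 (5)
Return S4→Hub: 22.
Total = 3 + 12 + 4 + 6 + 5 + 22 = 52.

52 min along Hub → S3 → S2 → S1 → S5 → S4 → Hub.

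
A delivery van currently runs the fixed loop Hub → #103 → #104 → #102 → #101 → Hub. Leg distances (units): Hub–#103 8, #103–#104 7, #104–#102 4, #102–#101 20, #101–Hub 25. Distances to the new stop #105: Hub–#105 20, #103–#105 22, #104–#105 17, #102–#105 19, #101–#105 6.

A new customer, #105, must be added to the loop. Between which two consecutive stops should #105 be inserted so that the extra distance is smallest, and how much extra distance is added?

Insertion cost between consecutive stops i–j is d(i,#105) + d(#105,j) − d(i,j):
  between Hub and #103: 20 + 22 − 8 = 34
  between #103 and #104: 22 + 17 − 7 = 32
  between #104 and #102: 17 + 19 − 4 = 32
  between #102 and #101: 19 + 6 − 20 = 5
  between #101 and Hub: 6 + 20 − 25 = 1
Cheapest insertion is between #101 and Hub, adding 1.
New total = 64 + 1 = 65.

+1 — insert #105 between #101 and Hub.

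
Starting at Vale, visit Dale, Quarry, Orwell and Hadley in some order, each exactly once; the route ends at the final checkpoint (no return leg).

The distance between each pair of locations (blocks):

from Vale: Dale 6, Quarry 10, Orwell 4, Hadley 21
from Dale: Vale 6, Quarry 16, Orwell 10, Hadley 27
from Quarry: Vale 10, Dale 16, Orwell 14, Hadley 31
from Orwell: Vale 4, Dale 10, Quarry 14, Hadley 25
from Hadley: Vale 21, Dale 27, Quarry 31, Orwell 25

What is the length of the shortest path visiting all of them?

There are 4! = 24 possible orderings.
Vale - Dale - Quarry - Orwell - Hadley: 6+16+14+25 = 61
Vale - Dale - Quarry - Hadley - Orwell: 6+16+31+25 = 78
Vale - Dale - Orwell - Quarry - Hadley: 6+10+14+31 = 61
Vale - Dale - Orwell - Hadley - Quarry: 6+10+25+31 = 72
Vale - Dale - Hadley - Quarry - Orwell: 6+27+31+14 = 78
Vale - Dale - Hadley - Orwell - Quarry: 6+27+25+14 = 72
Vale - Quarry - Dale - Orwell - Hadley: 10+16+10+25 = 61
Vale - Quarry - Dale - Hadley - Orwell: 10+16+27+25 = 78
Vale - Quarry - Orwell - Dale - Hadley: 10+14+10+27 = 61
Vale - Quarry - Orwell - Hadley - Dale: 10+14+25+27 = 76
Vale - Quarry - Hadley - Dale - Orwell: 10+31+27+10 = 78
Vale - Quarry - Hadley - Orwell - Dale: 10+31+25+10 = 76
Vale - Orwell - Dale - Quarry - Hadley: 4+10+16+31 = 61
Vale - Orwell - Dale - Hadley - Quarry: 4+10+27+31 = 72
… (10 more)
The minimum is 61.
One shortest path: Vale → Dale → Quarry → Orwell → Hadley.

Minimum one-way distance = 61 blocks.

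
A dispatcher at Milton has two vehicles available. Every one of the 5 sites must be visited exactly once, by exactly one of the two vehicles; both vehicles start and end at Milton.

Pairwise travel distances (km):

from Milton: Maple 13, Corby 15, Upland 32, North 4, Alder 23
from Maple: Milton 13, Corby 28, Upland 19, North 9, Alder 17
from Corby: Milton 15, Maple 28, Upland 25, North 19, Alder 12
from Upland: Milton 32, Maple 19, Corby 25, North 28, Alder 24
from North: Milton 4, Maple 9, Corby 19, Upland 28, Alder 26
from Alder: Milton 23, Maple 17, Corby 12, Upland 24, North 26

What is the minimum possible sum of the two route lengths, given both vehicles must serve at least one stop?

91 km — the smallest possible combined total.

Try each way of splitting the stops between the two vehicles (each non-empty) and, for each split, find the best tour for each vehicle:
  {Maple} + {Corby, Upland, North, Alder}: 26 + 83 = 109
  {Corby} + {Maple, Upland, North, Alder}: 30 + 79 = 109
  {Maple, Corby} + {Upland, North, Alder}: 56 + 79 = 135
  {Upland} + {Maple, Corby, North, Alder}: 64 + 57 = 121
  {Maple, Upland} + {Corby, North, Alder}: 64 + 57 = 121
  {Corby, Upland} + {Maple, North, Alder}: 72 + 53 = 125
  … (15 splits in total)
  {North} + {Maple, Corby, Upland, Alder}: 8 + 83 = 91  ← best
Best: vehicle 1 Milton → North → Milton = 8; vehicle 2 Milton → Maple → Upland → Alder → Corby → Milton = 83; combined 91.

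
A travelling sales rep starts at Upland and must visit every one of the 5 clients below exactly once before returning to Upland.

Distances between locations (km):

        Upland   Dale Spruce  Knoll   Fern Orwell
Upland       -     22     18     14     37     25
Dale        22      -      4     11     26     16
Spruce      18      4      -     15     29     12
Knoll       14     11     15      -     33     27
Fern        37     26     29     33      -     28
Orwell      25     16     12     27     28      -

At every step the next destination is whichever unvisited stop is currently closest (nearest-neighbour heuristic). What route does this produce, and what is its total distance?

At Upland the remaining stops are Knoll 14, Spruce 18, Dale 22, Orwell 25, Fern 37; go to Knoll.
At Knoll the remaining stops are Dale 11, Spruce 15, Orwell 27, Fern 33; go to Dale.
At Dale the remaining stops are Spruce 4, Orwell 16, Fern 26; go to Spruce.
At Spruce the remaining stops are Orwell 12, Fern 29; go to Orwell.
At Orwell the remaining stops are Fern 28; go to Fern.
Return Fern→Upland: 37.
Total = 14 + 11 + 4 + 12 + 28 + 37 = 106.

Nearest-neighbour total = 106 km; route Upland → Knoll → Dale → Spruce → Orwell → Fern → Upland.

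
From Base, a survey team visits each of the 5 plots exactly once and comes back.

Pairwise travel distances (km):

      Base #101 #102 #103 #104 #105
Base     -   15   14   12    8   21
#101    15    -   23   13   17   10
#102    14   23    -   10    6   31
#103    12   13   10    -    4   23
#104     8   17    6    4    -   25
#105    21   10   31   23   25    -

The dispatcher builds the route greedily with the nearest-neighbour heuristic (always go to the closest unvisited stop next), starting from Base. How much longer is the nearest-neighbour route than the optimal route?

Excess over optimum: 8 km.

Base: #104=8, #103=12, #102=14, #101=15, #105=21 ⇒ #104
#104: #103=4, #102=6, #101=17, #105=25 ⇒ #103
#103: #102=10, #101=13, #105=23 ⇒ #102
#102: #101=23, #105=31 ⇒ #101
#101: #105=10 ⇒ #105
NN route Base → #104 → #103 → #102 → #101 → #105 → Base costs 76.
Optimal: Base → #102 → #104 → #103 → #101 → #105 → Base costs 68 (by enumerating all 60 distinct tours).
Excess = 76 − 68 = 8.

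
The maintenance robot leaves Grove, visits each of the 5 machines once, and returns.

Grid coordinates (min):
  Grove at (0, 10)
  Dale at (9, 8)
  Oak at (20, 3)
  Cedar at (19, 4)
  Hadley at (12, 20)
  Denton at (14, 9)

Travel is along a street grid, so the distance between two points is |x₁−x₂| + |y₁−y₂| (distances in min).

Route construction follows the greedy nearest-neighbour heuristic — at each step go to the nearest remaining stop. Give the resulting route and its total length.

Grove → [Dale:11 / Denton:15 / Hadley:22 / Cedar:25 / Oak:27] → Dale (11)
Dale → [Denton:6 / Cedar:14 / Hadley:15 / Oak:16] → Denton (6)
Denton → [Cedar:10 / Oak:12 / Hadley:13] → Cedar (10)
Cedar → [Oak:2 / Hadley:23] → Oak (2)
Oak → [Hadley:25] → Hadley (25)
Return Hadley→Grove: 22.
Total = 11 + 6 + 10 + 2 + 25 + 22 = 76.

Total distance 76 min via the nearest-neighbour route Grove → Dale → Denton → Cedar → Oak → Hadley → Grove.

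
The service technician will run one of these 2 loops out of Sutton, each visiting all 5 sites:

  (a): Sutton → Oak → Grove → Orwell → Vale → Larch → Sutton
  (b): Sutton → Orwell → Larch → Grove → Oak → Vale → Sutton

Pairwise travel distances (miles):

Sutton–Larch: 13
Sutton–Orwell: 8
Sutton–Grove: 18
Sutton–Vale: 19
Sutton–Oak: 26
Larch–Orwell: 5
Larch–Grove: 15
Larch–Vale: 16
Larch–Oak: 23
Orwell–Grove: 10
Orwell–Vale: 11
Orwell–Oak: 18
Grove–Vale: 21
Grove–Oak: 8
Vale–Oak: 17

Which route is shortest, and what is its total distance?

(a): 26 + 8 + 10 + 11 + 16 + 13 = 84
(b): 8 + 5 + 15 + 8 + 17 + 19 = 72

Shortest is (b), total 72 miles.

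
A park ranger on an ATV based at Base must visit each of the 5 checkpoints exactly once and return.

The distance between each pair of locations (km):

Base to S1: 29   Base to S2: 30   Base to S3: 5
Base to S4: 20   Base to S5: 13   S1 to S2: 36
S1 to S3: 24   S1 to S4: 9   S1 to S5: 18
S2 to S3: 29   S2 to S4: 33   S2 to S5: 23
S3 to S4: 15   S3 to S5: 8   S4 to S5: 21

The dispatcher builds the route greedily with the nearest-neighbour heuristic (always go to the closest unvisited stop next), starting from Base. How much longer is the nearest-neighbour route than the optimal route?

Base: S3=5, S5=13, S4=20, S1=29, S2=30 ⇒ S3
S3: S5=8, S4=15, S1=24, S2=29 ⇒ S5
S5: S1=18, S4=21, S2=23 ⇒ S1
S1: S4=9, S2=36 ⇒ S4
S4: S2=33 ⇒ S2
NN route Base → S3 → S5 → S1 → S4 → S2 → Base costs 103.
Optimal: Base → S2 → S5 → S1 → S4 → S3 → Base costs 100 (by enumerating all 60 distinct tours).
Excess = 103 − 100 = 3.

3 km longer than the optimal tour.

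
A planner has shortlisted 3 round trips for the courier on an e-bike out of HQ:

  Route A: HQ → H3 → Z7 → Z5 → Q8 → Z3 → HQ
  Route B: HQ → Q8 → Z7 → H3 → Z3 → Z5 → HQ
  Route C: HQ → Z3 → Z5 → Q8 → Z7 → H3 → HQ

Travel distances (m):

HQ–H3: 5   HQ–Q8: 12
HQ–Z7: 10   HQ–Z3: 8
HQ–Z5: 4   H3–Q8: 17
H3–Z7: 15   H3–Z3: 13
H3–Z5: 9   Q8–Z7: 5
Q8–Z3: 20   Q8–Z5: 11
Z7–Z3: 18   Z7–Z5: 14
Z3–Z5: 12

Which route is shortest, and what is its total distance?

Route A: 5 + 15 + 14 + 11 + 20 + 8 = 73
Route B: 12 + 5 + 15 + 13 + 12 + 4 = 61
Route C: 8 + 12 + 11 + 5 + 15 + 5 = 56

Shortest is Route C, total 56 m.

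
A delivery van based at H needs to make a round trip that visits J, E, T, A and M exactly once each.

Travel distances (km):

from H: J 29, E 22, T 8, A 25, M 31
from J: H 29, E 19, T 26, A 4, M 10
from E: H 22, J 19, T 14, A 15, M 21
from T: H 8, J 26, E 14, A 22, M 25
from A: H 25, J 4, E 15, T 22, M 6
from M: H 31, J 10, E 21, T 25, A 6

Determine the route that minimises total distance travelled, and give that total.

82 km — the shortest possible round trip.

H → J → E → T → A → M → H: 29+19+14+22+6+31 = 121
H → J → E → T → M → A → H: 29+19+14+25+6+25 = 118
H → J → E → A → T → M → H: 29+19+15+22+25+31 = 141
H → J → E → A → M → T → H: 29+19+15+6+25+8 = 102
H → J → E → M → T → A → H: 29+19+21+25+22+25 = 141
H → J → E → M → A → T → H: 29+19+21+6+22+8 = 105
H → J → T → E → A → M → H: 29+26+14+15+6+31 = 121
H → J → T → E → M → A → H: 29+26+14+21+6+25 = 121
H → J → T → A → E → M → H: 29+26+22+15+21+31 = 144
H → J → T → A → M → E → H: 29+26+22+6+21+22 = 126
H → J → T → M → E → A → H: 29+26+25+21+15+25 = 141
H → J → T → M → A → E → H: 29+26+25+6+15+22 = 123
H → J → A → E → T → M → H: 29+4+15+14+25+31 = 118
H → J → A → E → M → T → H: 29+4+15+21+25+8 = 102
… (46 more)
H → J → A → M → E → T → H: 29+4+6+21+14+8 = 82  ← best
The minimum is 82.
One optimal route: H → J → A → M → E → T → H (or its reverse).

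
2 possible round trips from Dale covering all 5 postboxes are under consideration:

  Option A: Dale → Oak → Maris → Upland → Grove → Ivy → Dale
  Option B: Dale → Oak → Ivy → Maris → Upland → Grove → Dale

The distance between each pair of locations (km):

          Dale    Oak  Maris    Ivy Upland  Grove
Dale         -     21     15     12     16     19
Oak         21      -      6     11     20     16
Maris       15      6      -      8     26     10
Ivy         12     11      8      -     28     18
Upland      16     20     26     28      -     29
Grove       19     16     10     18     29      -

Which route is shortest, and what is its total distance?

112 km — Option A is the shortest.

Option A: 21 + 6 + 26 + 29 + 18 + 12 = 112
Option B: 21 + 11 + 8 + 26 + 29 + 19 = 114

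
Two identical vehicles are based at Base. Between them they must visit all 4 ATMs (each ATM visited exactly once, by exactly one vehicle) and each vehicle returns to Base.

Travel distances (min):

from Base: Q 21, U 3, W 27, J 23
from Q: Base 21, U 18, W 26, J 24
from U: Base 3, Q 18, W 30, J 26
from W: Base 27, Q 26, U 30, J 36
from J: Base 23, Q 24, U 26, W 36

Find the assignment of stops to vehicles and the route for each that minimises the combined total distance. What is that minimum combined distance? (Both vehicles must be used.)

106 min — the smallest possible combined total.

There are 2^3 − 1 = 7 ways to divide the 4 stops into two non-empty groups. For each, the best each vehicle can do is its own shortest tour through its group:
  {Q} + {U, W, J}: 42 + 92 = 134
  {U} + {Q, W, J}: 6 + 100 = 106
  {Q, U} + {W, J}: 42 + 86 = 128
  {W} + {Q, U, J}: 54 + 68 = 122
  {Q, W} + {U, J}: 74 + 52 = 126
  {U, W} + {Q, J}: 60 + 68 = 128
  … (7 splits in total)
Best: vehicle 1 Base → U → Base = 6; vehicle 2 Base → W → Q → J → Base = 100; combined 106.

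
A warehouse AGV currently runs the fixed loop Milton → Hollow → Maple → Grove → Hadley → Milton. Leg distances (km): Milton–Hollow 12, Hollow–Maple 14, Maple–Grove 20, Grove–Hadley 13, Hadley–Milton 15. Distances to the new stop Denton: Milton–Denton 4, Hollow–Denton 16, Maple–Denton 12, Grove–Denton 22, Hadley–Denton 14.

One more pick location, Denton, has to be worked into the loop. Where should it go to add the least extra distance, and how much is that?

Adding 3 km by placing Denton on the Hadley–Milton leg.

Insertion cost between consecutive stops i–j is d(i,Denton) + d(Denton,j) − d(i,j):
  between Milton and Hollow: 4 + 16 − 12 = 8
  between Hollow and Maple: 16 + 12 − 14 = 14
  between Maple and Grove: 12 + 22 − 20 = 14
  between Grove and Hadley: 22 + 14 − 13 = 23
  between Hadley and Milton: 14 + 4 − 15 = 3
Cheapest insertion is between Hadley and Milton, adding 3.
New total = 74 + 3 = 77.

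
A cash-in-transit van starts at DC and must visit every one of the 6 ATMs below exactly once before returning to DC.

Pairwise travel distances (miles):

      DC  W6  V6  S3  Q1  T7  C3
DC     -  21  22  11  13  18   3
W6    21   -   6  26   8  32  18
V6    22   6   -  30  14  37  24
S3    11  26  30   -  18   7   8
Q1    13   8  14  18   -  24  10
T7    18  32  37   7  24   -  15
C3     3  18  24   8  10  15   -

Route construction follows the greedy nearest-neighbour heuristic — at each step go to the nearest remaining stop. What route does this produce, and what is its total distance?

78 miles along DC → C3 → S3 → T7 → Q1 → W6 → V6 → DC.

From DC: distances to unvisited — C3=3, S3=11, Q1=13, T7=18, W6=21, V6=22. Nearest is C3 (3).
From C3: distances to unvisited — S3=8, Q1=10, T7=15, W6=18, V6=24. Nearest is S3 (8).
From S3: distances to unvisited — T7=7, Q1=18, W6=26, V6=30. Nearest is T7 (7).
From T7: distances to unvisited — Q1=24, W6=32, V6=37. Nearest is Q1 (24).
From Q1: distances to unvisited — W6=8, V6=14. Nearest is W6 (8).
From W6: distances to unvisited — V6=6. Nearest is V6 (6).
Return V6→DC: 22.
Total = 3 + 8 + 7 + 24 + 8 + 6 + 22 = 78.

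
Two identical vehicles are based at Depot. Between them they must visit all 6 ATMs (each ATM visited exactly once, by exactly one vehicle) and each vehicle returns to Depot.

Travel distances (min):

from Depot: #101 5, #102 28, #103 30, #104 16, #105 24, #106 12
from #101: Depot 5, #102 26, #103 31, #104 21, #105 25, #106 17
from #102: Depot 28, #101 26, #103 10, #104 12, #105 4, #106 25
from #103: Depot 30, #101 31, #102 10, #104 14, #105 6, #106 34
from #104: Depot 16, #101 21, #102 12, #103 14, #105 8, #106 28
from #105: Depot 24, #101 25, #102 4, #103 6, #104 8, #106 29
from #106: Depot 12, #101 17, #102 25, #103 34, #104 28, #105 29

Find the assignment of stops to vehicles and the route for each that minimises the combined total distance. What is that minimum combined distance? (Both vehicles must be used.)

87 min — the smallest possible combined total.

Check every non-empty split of the stops between the two vehicles; for each half take its own optimal tour:
  {#101} + {#102, #103, #104, #105, #106}: 10 + 77 = 87
  {#102} + {#101, #103, #104, #105, #106}: 56 + 86 = 142
  {#101, #102} + {#103, #104, #105, #106}: 59 + 76 = 135
  {#103} + {#101, #102, #104, #105, #106}: 60 + 75 = 135
  {#101, #103} + {#102, #104, #105, #106}: 66 + 65 = 131
  {#102, #103} + {#101, #104, #105, #106}: 68 + 75 = 143
  … (31 splits in total)
Best: vehicle 1 Depot → #101 → Depot = 10; vehicle 2 Depot → #104 → #103 → #105 → #102 → #106 → Depot = 77; combined 87.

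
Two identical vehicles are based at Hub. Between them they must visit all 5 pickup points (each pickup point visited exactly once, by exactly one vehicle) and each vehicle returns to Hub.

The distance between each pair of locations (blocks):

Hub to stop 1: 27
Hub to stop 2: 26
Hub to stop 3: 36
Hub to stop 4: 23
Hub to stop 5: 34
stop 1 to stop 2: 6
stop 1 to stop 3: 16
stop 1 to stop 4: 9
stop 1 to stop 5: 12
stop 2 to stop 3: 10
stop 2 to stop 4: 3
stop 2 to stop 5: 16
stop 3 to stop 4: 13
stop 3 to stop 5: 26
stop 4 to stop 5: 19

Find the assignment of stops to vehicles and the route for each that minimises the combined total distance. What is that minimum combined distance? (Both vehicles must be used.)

144 blocks — the smallest possible combined total.

Try each way of splitting the stops between the two vehicles (each non-empty) and, for each split, find the best tour for each vehicle:
  {stop 1} + {stop 2, stop 3, stop 4, stop 5}: 54 + 96 = 150
  {stop 2} + {stop 1, stop 3, stop 4, stop 5}: 52 + 98 = 150
  {stop 1, stop 2} + {stop 3, stop 4, stop 5}: 59 + 96 = 155
  {stop 3} + {stop 1, stop 2, stop 4, stop 5}: 72 + 78 = 150
  {stop 1, stop 3} + {stop 2, stop 4, stop 5}: 79 + 76 = 155
  {stop 2, stop 3} + {stop 1, stop 4, stop 5}: 72 + 78 = 150
  … (15 splits in total)
  {stop 4} + {stop 1, stop 2, stop 3, stop 5}: 46 + 98 = 144  ← best
Best: vehicle 1 Hub → stop 4 → Hub = 46; vehicle 2 Hub → stop 2 → stop 3 → stop 1 → stop 5 → Hub = 98; combined 144.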